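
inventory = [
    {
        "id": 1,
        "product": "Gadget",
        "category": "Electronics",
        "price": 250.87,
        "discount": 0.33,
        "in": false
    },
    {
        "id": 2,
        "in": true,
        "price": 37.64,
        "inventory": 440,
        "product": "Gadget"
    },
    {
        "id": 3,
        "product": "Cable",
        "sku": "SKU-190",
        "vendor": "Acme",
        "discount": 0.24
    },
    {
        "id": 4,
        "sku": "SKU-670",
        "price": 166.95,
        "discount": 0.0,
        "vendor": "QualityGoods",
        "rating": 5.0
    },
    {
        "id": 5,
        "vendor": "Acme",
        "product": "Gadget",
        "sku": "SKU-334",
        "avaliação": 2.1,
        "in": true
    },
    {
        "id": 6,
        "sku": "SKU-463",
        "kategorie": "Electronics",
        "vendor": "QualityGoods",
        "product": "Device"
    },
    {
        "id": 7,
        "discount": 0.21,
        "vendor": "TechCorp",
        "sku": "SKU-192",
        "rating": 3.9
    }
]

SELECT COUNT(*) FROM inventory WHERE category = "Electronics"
1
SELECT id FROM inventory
[1, 2, 3, 4, 5, 6, 7]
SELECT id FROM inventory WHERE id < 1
[]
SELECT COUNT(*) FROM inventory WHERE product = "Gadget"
3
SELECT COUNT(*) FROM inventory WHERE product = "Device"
1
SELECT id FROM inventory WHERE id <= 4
[1, 2, 3, 4]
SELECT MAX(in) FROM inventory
True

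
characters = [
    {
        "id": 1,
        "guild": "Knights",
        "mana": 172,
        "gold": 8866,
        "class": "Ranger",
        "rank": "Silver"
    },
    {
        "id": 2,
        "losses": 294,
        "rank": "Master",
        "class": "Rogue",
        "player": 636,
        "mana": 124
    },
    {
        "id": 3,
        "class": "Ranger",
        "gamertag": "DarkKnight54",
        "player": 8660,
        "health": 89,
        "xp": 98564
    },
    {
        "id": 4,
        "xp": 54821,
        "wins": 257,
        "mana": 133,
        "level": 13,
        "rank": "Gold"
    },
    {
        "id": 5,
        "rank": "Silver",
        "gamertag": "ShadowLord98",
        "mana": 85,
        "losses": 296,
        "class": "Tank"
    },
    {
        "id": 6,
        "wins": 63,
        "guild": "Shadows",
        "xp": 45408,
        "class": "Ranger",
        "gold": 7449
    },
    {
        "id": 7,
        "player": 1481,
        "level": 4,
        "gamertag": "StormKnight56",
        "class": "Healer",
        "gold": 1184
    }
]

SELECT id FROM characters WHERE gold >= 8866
[1]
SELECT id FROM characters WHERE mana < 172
[2, 4, 5]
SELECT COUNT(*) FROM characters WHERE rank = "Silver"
2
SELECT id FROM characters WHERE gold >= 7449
[1, 6]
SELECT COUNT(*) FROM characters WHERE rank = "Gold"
1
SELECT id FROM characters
[1, 2, 3, 4, 5, 6, 7]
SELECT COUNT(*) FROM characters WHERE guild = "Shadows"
1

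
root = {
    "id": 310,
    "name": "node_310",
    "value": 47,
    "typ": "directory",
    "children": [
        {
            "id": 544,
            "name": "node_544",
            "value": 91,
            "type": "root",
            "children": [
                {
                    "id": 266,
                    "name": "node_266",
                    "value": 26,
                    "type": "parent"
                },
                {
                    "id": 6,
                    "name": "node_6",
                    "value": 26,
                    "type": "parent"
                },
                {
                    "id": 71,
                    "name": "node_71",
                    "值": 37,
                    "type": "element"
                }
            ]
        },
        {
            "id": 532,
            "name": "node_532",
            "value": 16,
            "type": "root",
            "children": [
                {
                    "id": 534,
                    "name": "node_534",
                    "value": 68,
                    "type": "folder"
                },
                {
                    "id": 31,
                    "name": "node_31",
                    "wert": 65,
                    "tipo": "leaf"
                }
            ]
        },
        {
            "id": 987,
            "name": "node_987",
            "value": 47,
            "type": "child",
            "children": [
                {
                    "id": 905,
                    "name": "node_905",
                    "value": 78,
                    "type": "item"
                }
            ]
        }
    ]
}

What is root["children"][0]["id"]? 544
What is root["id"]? 310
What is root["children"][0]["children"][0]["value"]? 26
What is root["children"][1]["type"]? "root"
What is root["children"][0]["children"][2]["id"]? 71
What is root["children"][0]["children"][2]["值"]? 37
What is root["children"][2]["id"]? 987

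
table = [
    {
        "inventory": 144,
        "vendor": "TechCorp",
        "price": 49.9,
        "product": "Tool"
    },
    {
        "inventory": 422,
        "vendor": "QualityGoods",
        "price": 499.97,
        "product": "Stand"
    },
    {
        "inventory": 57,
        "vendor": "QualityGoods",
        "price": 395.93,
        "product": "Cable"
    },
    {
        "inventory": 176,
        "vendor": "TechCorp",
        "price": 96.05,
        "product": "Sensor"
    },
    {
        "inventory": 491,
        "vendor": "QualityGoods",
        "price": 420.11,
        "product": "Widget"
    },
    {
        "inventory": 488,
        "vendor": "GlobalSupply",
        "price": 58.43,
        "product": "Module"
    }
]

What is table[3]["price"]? 96.05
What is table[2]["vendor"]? "QualityGoods"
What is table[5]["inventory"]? 488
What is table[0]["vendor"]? "TechCorp"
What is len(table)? 6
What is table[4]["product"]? "Widget"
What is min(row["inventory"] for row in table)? 57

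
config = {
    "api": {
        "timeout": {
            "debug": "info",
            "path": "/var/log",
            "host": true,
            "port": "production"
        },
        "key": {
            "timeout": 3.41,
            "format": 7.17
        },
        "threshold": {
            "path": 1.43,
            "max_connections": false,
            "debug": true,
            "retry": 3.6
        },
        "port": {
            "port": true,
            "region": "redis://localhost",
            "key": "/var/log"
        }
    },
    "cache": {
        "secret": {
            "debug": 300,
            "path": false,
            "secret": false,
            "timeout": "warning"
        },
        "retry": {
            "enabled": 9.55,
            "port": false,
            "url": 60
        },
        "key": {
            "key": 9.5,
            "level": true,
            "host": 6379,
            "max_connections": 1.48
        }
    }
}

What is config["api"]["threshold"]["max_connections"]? False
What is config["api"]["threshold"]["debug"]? True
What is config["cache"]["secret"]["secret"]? False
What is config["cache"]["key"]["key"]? 9.5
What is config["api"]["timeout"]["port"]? "production"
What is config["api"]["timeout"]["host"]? True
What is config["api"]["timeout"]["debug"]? "info"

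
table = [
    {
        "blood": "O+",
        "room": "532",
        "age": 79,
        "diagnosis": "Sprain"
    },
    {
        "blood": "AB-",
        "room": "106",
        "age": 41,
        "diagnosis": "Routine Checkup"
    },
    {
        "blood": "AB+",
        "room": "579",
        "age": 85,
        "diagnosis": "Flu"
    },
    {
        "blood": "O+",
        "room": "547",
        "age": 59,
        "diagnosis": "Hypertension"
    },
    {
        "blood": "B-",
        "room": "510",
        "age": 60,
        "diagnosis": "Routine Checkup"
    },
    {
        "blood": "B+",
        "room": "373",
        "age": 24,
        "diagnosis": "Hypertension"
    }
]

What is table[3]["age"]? 59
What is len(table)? 6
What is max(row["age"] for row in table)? 85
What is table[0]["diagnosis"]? "Sprain"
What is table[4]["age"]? 60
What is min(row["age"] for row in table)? 24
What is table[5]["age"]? 24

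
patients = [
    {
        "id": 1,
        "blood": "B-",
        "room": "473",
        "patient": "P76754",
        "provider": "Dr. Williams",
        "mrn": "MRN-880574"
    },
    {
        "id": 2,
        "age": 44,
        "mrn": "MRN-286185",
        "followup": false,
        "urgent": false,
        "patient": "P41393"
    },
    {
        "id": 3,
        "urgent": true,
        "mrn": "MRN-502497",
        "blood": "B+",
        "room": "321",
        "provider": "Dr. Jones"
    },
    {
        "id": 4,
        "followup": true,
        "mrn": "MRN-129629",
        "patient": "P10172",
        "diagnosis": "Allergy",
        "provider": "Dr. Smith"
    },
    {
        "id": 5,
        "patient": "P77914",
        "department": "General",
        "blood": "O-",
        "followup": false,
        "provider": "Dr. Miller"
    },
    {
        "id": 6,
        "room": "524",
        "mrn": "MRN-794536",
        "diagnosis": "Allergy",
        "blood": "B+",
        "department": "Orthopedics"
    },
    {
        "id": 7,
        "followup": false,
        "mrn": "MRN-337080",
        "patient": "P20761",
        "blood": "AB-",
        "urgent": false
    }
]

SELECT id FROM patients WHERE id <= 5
[1, 2, 3, 4, 5]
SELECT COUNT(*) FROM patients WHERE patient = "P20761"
1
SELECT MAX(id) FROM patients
7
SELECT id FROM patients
[1, 2, 3, 4, 5, 6, 7]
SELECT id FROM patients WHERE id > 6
[7]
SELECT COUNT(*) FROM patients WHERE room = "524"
1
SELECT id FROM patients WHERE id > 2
[3, 4, 5, 6, 7]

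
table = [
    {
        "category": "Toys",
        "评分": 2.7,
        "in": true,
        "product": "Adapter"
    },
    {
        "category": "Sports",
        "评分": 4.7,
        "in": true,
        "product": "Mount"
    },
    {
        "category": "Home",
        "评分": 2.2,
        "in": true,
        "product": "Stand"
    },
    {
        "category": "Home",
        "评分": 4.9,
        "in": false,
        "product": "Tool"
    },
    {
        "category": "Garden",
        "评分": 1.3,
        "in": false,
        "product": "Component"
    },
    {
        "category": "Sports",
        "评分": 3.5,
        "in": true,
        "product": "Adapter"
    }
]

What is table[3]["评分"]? 4.9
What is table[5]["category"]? "Sports"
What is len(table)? 6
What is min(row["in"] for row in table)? False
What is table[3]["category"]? "Home"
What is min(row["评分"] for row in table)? 1.3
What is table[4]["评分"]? 1.3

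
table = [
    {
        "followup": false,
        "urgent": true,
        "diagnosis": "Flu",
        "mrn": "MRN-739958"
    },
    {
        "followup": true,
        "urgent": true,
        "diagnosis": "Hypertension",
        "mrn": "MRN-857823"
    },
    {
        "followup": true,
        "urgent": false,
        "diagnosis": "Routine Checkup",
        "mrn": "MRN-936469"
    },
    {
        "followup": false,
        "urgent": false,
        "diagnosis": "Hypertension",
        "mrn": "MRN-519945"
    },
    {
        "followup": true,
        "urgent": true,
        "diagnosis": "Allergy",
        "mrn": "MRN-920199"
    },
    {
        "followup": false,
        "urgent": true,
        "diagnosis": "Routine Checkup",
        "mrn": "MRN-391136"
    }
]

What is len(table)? 6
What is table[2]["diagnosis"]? "Routine Checkup"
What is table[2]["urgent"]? False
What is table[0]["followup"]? False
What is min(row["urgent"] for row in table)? False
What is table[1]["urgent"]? True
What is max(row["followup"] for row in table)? True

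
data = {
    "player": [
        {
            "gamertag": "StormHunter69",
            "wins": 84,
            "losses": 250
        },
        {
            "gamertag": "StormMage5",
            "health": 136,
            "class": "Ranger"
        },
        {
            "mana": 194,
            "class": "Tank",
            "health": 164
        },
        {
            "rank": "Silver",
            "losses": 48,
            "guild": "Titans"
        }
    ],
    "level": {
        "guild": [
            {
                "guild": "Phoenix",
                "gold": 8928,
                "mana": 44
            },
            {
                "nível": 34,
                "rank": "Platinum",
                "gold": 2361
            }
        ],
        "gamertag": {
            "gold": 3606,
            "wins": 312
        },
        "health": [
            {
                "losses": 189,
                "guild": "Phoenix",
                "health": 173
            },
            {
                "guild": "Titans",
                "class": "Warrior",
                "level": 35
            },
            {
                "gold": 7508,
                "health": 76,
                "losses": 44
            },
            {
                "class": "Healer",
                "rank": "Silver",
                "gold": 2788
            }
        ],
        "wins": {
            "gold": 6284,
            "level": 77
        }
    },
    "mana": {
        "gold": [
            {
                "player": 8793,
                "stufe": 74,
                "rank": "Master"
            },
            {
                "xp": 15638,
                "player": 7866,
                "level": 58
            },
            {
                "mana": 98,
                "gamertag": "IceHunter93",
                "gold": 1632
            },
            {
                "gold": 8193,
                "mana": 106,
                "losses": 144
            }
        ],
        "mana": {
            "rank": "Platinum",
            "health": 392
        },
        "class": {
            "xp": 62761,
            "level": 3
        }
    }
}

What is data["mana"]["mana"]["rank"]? "Platinum"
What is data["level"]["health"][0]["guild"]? "Phoenix"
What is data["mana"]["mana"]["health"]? 392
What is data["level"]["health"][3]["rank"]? "Silver"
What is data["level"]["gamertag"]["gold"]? 3606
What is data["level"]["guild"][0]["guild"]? "Phoenix"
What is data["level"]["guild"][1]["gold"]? 2361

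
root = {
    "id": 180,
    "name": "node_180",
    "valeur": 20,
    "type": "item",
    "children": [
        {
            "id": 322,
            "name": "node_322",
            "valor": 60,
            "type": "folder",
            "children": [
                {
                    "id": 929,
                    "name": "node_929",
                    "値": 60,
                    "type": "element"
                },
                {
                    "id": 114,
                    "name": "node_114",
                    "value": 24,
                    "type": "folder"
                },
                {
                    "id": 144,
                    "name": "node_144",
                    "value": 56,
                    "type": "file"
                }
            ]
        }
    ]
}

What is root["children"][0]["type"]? "folder"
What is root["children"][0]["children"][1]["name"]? "node_114"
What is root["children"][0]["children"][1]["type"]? "folder"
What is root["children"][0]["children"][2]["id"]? 144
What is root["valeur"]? 20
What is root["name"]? "node_180"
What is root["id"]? 180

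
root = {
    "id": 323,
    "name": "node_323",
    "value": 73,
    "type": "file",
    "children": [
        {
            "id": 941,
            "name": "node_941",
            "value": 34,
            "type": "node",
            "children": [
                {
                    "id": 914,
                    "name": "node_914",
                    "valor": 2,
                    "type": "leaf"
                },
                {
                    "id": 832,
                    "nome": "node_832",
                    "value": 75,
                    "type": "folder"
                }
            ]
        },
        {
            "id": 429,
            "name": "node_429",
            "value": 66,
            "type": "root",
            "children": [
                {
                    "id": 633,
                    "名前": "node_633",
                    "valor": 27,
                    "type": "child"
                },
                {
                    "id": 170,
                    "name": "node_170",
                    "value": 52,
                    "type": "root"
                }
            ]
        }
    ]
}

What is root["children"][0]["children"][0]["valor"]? 2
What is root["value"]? 73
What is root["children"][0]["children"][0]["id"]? 914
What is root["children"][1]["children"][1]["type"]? "root"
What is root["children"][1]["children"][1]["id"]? 170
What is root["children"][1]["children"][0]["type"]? "child"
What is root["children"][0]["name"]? "node_941"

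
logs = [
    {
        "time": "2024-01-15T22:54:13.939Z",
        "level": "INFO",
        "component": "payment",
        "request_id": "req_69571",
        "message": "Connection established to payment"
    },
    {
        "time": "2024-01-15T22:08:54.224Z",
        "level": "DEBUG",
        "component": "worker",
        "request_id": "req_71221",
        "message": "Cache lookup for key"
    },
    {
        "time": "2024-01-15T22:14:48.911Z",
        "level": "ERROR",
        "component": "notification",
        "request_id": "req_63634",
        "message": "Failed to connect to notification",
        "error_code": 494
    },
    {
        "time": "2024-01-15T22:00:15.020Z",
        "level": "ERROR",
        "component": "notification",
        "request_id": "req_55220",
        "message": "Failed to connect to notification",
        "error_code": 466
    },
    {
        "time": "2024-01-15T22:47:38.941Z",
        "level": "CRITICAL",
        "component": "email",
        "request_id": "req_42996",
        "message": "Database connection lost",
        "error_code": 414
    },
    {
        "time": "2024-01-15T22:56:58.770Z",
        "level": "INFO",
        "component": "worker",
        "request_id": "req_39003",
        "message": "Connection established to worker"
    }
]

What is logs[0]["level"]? "INFO"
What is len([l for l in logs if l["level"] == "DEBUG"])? 1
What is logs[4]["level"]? "CRITICAL"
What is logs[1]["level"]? "DEBUG"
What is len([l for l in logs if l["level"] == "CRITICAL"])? 1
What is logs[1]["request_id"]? "req_71221"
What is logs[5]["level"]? "INFO"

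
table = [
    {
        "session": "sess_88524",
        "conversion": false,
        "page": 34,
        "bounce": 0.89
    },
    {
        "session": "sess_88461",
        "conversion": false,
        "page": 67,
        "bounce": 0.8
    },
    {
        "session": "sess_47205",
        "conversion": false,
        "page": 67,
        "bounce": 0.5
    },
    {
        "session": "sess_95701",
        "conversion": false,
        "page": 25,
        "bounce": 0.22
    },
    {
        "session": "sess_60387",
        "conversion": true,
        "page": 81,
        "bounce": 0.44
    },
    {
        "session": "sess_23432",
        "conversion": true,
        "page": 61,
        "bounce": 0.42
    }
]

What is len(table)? 6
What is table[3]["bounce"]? 0.22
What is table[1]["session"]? "sess_88461"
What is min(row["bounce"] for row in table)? 0.22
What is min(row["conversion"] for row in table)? False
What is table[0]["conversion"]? False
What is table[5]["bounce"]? 0.42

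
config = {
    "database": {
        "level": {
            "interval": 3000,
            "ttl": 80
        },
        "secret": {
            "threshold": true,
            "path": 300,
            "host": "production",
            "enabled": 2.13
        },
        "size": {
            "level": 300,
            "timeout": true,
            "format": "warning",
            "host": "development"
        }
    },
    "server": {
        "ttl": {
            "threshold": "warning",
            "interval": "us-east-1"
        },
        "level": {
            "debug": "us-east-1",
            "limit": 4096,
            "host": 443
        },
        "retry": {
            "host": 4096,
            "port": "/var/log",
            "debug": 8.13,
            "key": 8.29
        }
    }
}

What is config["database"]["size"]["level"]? 300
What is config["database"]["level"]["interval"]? 3000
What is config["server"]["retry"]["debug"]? 8.13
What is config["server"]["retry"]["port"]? "/var/log"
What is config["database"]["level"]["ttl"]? 80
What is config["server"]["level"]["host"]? 443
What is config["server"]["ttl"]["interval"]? "us-east-1"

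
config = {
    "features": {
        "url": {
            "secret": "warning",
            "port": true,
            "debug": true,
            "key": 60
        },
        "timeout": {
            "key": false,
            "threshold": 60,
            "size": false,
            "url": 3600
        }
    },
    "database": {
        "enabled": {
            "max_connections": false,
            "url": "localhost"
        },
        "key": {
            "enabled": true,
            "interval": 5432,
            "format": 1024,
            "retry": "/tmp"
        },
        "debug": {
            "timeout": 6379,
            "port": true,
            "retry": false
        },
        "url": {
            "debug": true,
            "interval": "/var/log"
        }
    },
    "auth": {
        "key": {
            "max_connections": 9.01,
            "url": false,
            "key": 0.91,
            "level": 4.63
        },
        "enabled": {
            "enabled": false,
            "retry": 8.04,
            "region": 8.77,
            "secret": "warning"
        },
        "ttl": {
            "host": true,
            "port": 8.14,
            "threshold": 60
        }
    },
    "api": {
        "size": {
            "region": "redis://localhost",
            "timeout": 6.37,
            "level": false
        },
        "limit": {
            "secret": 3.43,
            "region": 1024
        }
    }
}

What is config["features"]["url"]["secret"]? "warning"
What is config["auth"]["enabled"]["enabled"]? False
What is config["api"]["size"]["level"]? False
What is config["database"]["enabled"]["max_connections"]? False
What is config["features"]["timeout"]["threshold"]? 60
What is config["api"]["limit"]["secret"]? 3.43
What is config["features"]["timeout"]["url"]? 3600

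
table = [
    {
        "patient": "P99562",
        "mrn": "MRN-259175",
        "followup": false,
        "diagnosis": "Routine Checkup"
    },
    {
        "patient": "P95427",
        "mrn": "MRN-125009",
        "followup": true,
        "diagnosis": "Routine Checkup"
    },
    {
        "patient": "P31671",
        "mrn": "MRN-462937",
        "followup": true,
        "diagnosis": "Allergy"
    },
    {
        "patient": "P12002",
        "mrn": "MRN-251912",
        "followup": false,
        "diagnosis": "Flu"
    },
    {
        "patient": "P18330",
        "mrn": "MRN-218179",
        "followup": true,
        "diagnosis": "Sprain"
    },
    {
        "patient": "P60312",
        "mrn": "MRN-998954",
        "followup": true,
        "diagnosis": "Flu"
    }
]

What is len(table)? 6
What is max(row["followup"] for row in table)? True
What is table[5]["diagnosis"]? "Flu"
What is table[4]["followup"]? True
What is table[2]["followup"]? True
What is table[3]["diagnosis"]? "Flu"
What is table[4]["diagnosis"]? "Sprain"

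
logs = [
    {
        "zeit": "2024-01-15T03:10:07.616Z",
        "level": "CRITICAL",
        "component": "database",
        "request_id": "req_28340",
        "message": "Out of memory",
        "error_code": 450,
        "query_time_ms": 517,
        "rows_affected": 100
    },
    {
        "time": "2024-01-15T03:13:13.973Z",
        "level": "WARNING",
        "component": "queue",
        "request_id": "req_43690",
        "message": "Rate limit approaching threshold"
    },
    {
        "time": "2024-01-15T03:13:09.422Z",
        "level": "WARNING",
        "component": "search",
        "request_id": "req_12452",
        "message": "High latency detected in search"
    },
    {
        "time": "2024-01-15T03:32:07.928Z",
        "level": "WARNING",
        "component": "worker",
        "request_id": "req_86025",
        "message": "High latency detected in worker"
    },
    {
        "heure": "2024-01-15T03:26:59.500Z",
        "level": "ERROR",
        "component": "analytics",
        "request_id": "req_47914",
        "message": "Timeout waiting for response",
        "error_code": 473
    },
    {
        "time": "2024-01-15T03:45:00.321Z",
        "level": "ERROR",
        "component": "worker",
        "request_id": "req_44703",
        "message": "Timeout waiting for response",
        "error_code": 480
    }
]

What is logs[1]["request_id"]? "req_43690"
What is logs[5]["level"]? "ERROR"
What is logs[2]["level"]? "WARNING"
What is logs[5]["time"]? "2024-01-15T03:45:00.321Z"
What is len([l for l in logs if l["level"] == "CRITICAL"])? 1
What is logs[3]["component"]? "worker"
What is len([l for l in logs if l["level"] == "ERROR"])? 2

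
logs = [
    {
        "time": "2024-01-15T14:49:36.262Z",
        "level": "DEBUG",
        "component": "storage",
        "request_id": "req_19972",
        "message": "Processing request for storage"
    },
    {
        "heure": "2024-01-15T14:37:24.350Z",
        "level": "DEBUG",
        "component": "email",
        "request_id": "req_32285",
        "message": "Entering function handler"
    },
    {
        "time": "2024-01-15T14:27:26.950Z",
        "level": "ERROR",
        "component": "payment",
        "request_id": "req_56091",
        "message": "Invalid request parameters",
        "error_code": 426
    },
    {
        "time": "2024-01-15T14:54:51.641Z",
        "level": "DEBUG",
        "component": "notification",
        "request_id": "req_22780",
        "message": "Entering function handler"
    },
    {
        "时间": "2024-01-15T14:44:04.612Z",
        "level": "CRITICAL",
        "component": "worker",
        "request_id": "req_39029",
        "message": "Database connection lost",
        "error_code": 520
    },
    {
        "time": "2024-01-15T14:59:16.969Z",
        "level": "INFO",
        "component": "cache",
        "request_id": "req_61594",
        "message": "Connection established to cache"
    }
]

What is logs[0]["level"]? "DEBUG"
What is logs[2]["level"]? "ERROR"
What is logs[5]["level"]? "INFO"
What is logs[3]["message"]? "Entering function handler"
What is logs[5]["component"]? "cache"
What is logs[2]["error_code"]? 426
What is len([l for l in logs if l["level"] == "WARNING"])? 0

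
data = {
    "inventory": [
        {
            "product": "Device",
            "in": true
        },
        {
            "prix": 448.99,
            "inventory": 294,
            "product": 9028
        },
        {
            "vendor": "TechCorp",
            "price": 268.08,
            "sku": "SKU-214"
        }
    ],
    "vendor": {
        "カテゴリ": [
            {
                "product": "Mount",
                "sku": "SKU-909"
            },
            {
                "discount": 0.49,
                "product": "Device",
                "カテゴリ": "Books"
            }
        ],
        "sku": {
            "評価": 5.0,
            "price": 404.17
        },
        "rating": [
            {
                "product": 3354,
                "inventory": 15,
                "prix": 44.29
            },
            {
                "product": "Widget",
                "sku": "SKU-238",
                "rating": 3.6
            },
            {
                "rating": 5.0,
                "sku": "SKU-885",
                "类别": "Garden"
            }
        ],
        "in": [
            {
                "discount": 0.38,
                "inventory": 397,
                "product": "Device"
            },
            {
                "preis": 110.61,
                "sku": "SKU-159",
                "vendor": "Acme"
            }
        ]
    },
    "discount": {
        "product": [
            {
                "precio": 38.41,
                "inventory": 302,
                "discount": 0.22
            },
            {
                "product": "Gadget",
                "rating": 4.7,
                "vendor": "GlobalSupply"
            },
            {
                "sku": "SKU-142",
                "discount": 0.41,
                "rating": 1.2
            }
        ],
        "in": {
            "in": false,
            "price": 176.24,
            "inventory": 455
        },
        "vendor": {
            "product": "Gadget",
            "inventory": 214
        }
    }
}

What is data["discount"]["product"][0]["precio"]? 38.41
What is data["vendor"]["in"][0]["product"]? "Device"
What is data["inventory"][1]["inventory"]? 294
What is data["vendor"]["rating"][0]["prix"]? 44.29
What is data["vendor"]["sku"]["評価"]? 5.0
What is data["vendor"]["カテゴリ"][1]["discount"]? 0.49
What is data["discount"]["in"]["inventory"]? 455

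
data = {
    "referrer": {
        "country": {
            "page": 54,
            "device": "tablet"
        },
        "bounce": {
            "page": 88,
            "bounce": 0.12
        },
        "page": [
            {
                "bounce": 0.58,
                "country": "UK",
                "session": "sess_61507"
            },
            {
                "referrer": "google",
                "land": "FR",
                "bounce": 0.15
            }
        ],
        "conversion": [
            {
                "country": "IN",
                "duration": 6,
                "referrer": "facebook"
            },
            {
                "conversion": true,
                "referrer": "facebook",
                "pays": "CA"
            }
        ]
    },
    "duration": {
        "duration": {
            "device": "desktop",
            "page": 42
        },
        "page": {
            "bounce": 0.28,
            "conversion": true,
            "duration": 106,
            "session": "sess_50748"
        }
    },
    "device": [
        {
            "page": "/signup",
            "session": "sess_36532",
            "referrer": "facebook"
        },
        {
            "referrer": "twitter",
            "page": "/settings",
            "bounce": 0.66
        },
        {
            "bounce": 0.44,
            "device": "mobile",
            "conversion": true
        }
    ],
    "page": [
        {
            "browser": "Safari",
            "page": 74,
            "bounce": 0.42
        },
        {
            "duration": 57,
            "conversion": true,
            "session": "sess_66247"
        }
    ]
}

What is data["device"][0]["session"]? "sess_36532"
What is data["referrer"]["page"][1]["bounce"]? 0.15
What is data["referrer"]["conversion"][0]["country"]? "IN"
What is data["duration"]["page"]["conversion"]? True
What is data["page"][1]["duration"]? 57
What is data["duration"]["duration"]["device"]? "desktop"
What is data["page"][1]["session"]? "sess_66247"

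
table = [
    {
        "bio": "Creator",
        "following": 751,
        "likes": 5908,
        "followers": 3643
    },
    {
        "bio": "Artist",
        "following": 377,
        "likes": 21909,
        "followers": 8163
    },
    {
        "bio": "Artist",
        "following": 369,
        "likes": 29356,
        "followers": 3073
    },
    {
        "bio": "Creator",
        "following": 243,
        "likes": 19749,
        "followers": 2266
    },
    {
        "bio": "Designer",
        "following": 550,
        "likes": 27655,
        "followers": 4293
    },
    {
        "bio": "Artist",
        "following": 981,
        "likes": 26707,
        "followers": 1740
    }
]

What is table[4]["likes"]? 27655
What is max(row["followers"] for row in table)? 8163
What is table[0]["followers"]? 3643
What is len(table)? 6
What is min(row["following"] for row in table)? 243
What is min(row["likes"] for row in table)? 5908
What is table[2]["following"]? 369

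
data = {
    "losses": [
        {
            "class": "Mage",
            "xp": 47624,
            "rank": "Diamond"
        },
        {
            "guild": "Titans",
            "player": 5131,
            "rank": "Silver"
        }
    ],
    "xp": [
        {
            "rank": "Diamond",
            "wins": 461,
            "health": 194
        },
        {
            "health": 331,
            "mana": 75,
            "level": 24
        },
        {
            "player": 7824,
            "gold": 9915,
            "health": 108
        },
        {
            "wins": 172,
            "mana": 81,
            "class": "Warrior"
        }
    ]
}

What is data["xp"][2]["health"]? 108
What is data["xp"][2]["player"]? 7824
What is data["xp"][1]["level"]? 24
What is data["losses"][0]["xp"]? 47624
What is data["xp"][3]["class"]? "Warrior"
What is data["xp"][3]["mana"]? 81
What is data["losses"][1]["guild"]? "Titans"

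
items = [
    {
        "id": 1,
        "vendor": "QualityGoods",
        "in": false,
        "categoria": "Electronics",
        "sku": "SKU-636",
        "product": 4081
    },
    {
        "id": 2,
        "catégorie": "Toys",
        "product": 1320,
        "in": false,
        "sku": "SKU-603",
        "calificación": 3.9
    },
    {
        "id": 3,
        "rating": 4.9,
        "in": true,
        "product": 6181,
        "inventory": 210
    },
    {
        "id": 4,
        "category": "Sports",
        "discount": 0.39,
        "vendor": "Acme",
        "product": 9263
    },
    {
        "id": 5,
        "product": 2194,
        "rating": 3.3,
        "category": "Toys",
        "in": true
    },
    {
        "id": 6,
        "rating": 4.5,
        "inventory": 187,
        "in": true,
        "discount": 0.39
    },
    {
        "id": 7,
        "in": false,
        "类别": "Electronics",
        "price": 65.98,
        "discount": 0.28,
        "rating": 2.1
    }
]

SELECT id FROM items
[1, 2, 3, 4, 5, 6, 7]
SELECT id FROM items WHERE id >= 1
[1, 2, 3, 4, 5, 6, 7]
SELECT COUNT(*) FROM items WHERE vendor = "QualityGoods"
1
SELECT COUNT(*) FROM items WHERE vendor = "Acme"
1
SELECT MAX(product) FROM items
9263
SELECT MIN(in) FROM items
False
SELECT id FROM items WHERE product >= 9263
[4]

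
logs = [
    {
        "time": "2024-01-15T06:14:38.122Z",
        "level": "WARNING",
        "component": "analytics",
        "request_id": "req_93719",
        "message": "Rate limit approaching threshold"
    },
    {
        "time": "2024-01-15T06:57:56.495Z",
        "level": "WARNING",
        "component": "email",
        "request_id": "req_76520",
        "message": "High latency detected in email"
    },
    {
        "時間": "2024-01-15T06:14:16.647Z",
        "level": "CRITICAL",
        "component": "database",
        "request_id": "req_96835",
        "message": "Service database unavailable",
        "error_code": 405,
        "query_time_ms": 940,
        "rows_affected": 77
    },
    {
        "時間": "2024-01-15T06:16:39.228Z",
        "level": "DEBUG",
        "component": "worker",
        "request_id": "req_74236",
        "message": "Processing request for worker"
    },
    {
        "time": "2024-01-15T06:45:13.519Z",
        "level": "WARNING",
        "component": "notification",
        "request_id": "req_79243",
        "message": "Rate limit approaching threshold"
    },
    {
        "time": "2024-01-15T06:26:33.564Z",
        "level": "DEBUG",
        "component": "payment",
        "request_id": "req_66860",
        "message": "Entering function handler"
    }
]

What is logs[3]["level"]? "DEBUG"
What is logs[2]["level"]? "CRITICAL"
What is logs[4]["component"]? "notification"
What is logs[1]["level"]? "WARNING"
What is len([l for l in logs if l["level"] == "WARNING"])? 3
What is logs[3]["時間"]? "2024-01-15T06:16:39.228Z"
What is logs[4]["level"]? "WARNING"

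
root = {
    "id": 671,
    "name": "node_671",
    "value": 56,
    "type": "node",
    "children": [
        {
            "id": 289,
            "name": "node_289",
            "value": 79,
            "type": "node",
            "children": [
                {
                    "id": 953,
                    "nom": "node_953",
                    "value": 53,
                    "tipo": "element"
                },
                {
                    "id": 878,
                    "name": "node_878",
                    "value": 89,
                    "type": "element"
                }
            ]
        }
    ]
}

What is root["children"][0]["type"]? "node"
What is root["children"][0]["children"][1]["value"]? 89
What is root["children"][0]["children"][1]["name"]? "node_878"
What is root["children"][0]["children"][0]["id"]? 953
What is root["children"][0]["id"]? 289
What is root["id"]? 671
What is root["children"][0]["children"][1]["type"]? "element"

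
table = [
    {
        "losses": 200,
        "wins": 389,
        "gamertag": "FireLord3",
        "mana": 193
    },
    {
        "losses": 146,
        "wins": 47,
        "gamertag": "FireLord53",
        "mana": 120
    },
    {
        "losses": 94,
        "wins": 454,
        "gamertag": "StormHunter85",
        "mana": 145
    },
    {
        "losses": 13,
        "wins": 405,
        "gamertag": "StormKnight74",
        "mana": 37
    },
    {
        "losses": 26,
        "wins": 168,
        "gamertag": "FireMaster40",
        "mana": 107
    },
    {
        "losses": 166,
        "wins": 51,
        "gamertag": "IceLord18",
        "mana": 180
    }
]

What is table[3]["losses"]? 13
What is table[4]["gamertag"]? "FireMaster40"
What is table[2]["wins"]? 454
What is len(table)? 6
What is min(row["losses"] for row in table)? 13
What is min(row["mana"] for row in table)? 37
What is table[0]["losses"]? 200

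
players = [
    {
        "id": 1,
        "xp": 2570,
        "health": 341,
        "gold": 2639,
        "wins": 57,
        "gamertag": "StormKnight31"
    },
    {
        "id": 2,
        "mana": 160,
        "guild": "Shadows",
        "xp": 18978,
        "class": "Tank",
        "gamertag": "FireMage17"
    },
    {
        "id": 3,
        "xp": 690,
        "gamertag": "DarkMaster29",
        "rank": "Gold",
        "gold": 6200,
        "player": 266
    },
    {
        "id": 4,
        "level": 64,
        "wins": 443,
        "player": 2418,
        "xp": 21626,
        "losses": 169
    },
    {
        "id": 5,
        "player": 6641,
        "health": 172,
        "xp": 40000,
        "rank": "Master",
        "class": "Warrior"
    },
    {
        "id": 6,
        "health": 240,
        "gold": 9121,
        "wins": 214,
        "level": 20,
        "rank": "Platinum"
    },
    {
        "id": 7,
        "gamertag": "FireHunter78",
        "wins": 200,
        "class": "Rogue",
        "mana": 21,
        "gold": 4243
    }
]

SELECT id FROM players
[1, 2, 3, 4, 5, 6, 7]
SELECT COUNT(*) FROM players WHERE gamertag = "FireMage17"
1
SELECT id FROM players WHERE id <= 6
[1, 2, 3, 4, 5, 6]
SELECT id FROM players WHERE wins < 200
[1]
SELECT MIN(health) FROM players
172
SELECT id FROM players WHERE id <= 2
[1, 2]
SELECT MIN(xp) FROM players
690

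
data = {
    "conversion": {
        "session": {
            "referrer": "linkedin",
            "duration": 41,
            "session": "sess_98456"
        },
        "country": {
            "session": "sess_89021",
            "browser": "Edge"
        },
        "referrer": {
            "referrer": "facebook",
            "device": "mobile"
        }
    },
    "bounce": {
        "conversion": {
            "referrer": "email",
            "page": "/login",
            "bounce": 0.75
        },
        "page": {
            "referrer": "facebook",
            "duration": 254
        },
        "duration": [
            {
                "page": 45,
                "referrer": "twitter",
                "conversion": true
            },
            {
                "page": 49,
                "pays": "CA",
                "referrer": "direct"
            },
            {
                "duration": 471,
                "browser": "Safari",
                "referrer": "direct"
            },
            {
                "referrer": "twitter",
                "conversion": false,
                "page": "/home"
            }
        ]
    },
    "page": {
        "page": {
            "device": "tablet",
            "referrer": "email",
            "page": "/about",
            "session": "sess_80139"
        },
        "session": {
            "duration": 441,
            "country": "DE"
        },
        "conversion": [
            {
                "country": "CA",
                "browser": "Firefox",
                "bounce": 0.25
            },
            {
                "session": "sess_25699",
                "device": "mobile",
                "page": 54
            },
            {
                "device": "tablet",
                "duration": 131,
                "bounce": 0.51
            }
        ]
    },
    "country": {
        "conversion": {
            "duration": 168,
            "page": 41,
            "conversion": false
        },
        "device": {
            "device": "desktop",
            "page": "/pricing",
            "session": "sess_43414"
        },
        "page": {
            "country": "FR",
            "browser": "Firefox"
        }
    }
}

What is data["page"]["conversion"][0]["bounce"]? 0.25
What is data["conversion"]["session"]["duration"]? 41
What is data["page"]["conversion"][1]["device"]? "mobile"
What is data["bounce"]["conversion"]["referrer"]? "email"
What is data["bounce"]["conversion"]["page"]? "/login"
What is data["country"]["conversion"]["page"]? 41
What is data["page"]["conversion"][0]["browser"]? "Firefox"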